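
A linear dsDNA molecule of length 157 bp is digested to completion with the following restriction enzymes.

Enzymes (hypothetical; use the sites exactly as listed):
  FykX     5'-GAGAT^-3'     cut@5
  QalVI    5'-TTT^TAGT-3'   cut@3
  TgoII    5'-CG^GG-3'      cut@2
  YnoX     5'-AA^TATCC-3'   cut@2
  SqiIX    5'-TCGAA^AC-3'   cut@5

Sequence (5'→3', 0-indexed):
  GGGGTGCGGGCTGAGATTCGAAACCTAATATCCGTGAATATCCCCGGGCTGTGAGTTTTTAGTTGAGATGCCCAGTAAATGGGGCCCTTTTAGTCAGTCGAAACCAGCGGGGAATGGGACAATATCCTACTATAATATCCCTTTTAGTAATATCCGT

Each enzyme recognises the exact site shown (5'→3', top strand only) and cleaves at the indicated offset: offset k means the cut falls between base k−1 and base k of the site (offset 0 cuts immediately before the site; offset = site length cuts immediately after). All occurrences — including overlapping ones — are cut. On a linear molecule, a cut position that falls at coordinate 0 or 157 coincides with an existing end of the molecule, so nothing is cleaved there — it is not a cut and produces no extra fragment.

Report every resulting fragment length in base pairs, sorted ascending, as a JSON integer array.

Scan for sites:
  FykX (GAGAT, off=5): starts [12, 64] → cuts [17, 69]
  QalVI (TTTTAGT, off=3): starts [56, 87, 141] → cuts [59, 90, 144]
  TgoII (CGGG, off=2): starts [6, 44, 107] → cuts [8, 46, 109]
  YnoX (AATATCC, off=2): starts [26, 36, 120, 133, 148] → cuts [28, 38, 122, 135, 150]
  SqiIX (TCGAAAC, off=5): starts [17, 97] → cuts [22, 102]

All cut coordinates (distinct, sorted): [8, 17, 22, 28, 38, 46, 59, 69, 90, 102, 109, 122, 135, 144, 150]

Fragment lengths:
  [0,8): 8 bp
  [8,17): 9 bp
  [17,22): 5 bp
  [22,28): 6 bp
  [28,38): 10 bp
  [38,46): 8 bp
  [46,59): 13 bp
  [59,69): 10 bp
  [69,90): 21 bp
  [90,102): 12 bp
  [102,109): 7 bp
  [109,122): 13 bp
  [122,135): 13 bp
  [135,144): 9 bp
  [144,150): 6 bp
  [150,157): 7 bp

[5,6,6,7,7,8,8,9,9,10,10,12,13,13,13,21]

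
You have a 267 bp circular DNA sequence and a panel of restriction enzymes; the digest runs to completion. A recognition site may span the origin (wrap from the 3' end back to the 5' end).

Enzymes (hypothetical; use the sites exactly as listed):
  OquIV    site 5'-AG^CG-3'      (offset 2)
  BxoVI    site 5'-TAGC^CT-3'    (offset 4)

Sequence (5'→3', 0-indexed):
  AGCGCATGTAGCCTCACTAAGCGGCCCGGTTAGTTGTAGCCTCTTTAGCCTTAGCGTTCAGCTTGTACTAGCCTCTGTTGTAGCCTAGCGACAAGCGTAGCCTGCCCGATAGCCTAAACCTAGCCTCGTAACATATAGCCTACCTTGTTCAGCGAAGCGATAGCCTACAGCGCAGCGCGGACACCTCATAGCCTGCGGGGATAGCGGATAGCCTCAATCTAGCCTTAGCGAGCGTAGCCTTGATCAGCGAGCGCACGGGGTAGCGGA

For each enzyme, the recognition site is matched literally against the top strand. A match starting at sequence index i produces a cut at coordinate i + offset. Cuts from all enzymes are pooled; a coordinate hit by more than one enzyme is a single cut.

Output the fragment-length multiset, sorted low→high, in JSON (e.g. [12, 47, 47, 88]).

Per-enzyme occurrences:
  OquIV (AGCG, off=2): starts [0, 19, 52, 86, 93, 150, 155, 168, 173, 202, 226, 230, 245, 249, 261] → cuts [2, 21, 54, 88, 95, 152, 157, 170, 175, 204, 228, 232, 247, 251, 263]
  BxoVI (TAGCCT, off=4): starts [8, 36, 45, 68, 80, 97, 109, 120, 135, 160, 188, 208, 219, 234] → cuts [12, 40, 49, 72, 84, 101, 113, 124, 139, 164, 192, 212, 223, 238]

All cut coordinates (distinct, sorted): [2, 12, 21, 40, 49, 54, 72, 84, 88, 95, 101, 113, 124, 139, 152, 157, 164, 170, 175, 192, 204, 212, 223, 228, 232, 238, 247, 251, 263]

Fragments:
  2→12: 10 bp
  12→21: 9 bp
  21→40: 19 bp
  40→49: 9 bp
  49→54: 5 bp
  54→72: 18 bp
  72→84: 12 bp
  84→88: 4 bp
  88→95: 7 bp
  95→101: 6 bp
  101→113: 12 bp
  113→124: 11 bp
  124→139: 15 bp
  139→152: 13 bp
  152→157: 5 bp
  157→164: 7 bp
  164→170: 6 bp
  170→175: 5 bp
  175→192: 17 bp
  192→204: 12 bp
  204→212: 8 bp
  212→223: 11 bp
  223→228: 5 bp
  228→232: 4 bp
  232→238: 6 bp
  238→247: 9 bp
  247→251: 4 bp
  251→263: 12 bp
  263→2 (wrap): 267-263+2 = 6 bp

[4,4,4,5,5,5,5,6,6,6,6,7,7,8,9,9,9,10,11,11,12,12,12,12,13,15,17,18,19]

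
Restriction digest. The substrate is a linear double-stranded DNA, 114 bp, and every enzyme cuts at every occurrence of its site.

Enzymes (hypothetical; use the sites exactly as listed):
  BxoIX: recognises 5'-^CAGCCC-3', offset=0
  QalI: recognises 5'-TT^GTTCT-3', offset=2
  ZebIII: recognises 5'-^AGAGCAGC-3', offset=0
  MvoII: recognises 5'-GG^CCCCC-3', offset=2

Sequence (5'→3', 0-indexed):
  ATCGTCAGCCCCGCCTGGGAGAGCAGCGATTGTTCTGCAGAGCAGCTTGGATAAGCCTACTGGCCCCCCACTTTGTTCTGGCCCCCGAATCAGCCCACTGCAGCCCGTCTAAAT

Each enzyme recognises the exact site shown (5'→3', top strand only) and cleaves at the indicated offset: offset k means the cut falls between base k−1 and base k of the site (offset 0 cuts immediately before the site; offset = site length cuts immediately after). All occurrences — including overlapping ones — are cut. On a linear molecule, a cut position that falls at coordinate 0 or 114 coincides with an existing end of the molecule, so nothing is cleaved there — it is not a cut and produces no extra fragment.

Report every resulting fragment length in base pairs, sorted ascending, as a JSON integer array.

Site scan:
  BxoIX CAGCCC/0: at [5, 90, 100] ⇒ [5, 90, 100]
  QalI TTGTTCT/2: at [29, 72] ⇒ [31, 74]
  ZebIII AGAGCAGC/0: at [19, 38] ⇒ [19, 38]
  MvoII GGCCCCC/2: at [61, 79] ⇒ [63, 81]

All cut coordinates (distinct, sorted): [5, 19, 31, 38, 63, 74, 81, 90, 100]

Fragments:
  [0,5): 5 bp
  [5,19): 14 bp
  [19,31): 12 bp
  [31,38): 7 bp
  [38,63): 25 bp
  [63,74): 11 bp
  [74,81): 7 bp
  [81,90): 9 bp
  [90,100): 10 bp
  [100,114): 14 bp

[5,7,7,9,10,11,12,14,14,25]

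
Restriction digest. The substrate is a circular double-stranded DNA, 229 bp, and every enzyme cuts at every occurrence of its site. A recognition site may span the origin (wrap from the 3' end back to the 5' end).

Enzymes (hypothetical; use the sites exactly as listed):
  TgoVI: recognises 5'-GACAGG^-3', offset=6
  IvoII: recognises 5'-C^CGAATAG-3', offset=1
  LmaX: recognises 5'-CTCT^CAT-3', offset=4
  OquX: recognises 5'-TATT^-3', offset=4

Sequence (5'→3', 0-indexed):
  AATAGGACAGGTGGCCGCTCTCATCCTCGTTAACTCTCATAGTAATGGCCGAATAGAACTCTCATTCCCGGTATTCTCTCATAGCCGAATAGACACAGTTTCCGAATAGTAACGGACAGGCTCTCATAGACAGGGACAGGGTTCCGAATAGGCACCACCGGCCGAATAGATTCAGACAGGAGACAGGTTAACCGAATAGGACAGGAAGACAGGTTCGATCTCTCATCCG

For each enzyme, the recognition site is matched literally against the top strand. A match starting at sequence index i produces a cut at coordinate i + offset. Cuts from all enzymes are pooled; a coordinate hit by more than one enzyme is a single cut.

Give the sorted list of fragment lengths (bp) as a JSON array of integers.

Per-enzyme occurrences:
  TgoVI GACAGG/6: at [5, 114, 128, 134, 174, 181, 199, 207] ⇒ [11, 120, 134, 140, 180, 187, 205, 213]
  IvoII CCGAATAG/1: at [48, 84, 101, 143, 161, 191, 226] ⇒ [49, 85, 102, 144, 162, 192, 227]
  LmaX CTCTCAT/4: at [17, 33, 58, 75, 120, 219] ⇒ [21, 37, 62, 79, 124, 223]
  OquX TATT/4: at [71] ⇒ [75]

All cut coordinates (distinct, sorted): [11, 21, 37, 49, 62, 75, 79, 85, 102, 120, 124, 134, 140, 144, 162, 180, 187, 192, 205, 213, 223, 227]

Fragments:
  11→21: 10 bp
  21→37: 16 bp
  37→49: 12 bp
  49→62: 13 bp
  62→75: 13 bp
  75→79: 4 bp
  79→85: 6 bp
  85→102: 17 bp
  102→120: 18 bp
  120→124: 4 bp
  124→134: 10 bp
  134→140: 6 bp
  140→144: 4 bp
  144→162: 18 bp
  162→180: 18 bp
  180→187: 7 bp
  187→192: 5 bp
  192→205: 13 bp
  205→213: 8 bp
  213→223: 10 bp
  223→227: 4 bp
  227→11 (wrap): 229-227+11 = 13 bp

[4,4,4,4,5,6,6,7,8,10,10,10,12,13,13,13,13,16,17,18,18,18]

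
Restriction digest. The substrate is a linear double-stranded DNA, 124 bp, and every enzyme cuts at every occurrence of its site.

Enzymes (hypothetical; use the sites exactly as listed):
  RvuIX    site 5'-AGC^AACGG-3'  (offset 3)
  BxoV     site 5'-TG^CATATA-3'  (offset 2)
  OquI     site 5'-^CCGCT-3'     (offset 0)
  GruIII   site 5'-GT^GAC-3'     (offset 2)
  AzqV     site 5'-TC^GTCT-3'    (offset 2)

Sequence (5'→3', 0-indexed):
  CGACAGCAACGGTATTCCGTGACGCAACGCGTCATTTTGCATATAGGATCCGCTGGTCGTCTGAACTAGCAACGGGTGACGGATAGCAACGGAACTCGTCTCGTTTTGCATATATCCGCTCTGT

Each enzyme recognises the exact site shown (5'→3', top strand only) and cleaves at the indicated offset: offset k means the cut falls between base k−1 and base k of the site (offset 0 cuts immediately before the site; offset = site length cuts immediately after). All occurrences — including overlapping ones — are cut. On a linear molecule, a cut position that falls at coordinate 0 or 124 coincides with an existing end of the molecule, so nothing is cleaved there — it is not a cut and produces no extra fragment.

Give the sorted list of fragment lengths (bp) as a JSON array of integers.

[7,7,7,9,9,10,10,10,11,12,13,19]

Scan for sites:
  RvuIX AGCAACGG/3: at [4, 67, 84] ⇒ [7, 70, 87]
  BxoV TGCATATA/2: at [37, 106] ⇒ [39, 108]
  OquI CCGCT/0: at [49, 115] ⇒ [49, 115]
  GruIII GTGAC/2: at [18, 75] ⇒ [20, 77]
  AzqV TCGTCT/2: at [56, 95] ⇒ [58, 97]

All cut coordinates (distinct, sorted): [7, 20, 39, 49, 58, 70, 77, 87, 97, 108, 115]

Fragments:
  [0,7): 7 bp
  [7,20): 13 bp
  [20,39): 19 bp
  [39,49): 10 bp
  [49,58): 9 bp
  [58,70): 12 bp
  [70,77): 7 bp
  [77,87): 10 bp
  [87,97): 10 bp
  [97,108): 11 bp
  [108,115): 7 bp
  [115,124): 9 bp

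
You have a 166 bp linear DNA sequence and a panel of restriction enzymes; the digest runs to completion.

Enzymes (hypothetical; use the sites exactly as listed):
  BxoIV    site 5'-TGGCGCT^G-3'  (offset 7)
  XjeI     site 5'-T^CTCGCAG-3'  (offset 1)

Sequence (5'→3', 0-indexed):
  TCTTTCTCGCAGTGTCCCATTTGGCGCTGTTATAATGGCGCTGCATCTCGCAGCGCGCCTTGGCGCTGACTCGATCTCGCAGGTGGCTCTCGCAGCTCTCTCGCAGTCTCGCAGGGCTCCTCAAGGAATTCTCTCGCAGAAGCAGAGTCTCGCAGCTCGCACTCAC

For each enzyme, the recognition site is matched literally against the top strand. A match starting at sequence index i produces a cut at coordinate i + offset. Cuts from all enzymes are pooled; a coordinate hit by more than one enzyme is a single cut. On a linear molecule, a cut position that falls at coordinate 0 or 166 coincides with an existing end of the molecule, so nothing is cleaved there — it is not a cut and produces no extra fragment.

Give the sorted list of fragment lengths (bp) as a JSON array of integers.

[4,5,8,8,11,13,14,16,18,21,23,25]

Site scan:
  BxoIV (TGGCGCTG, off=7): starts [21, 35, 60] → cuts [28, 42, 67]
  XjeI (TCTCGCAG, off=1): starts [4, 45, 74, 87, 98, 106, 131, 147] → cuts [5, 46, 75, 88, 99, 107, 132, 148]

All cut coordinates (distinct, sorted): [5, 28, 42, 46, 67, 75, 88, 99, 107, 132, 148]

Fragment lengths:
  [0,5): 5 bp
  [5,28): 23 bp
  [28,42): 14 bp
  [42,46): 4 bp
  [46,67): 21 bp
  [67,75): 8 bp
  [75,88): 13 bp
  [88,99): 11 bp
  [99,107): 8 bp
  [107,132): 25 bp
  [132,148): 16 bp
  [148,166): 18 bp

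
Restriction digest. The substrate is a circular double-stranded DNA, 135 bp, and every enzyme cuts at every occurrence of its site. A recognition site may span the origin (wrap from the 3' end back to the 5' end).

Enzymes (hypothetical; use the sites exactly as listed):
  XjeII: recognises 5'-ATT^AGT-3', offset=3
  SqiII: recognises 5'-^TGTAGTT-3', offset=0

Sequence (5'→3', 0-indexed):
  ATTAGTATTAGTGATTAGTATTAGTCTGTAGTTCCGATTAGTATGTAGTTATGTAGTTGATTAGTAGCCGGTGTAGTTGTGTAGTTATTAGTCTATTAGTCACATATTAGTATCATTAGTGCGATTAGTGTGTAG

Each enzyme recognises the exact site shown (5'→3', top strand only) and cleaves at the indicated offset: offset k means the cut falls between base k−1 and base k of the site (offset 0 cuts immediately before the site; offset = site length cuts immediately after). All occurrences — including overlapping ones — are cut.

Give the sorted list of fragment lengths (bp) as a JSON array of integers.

[4,4,6,6,7,8,8,8,9,9,9,10,11,11,12,13]

Site scan:
  XjeII (ATTAGT, off=3): starts [0, 6, 13, 19, 36, 59, 86, 94, 105, 114, 123] → cuts [3, 9, 16, 22, 39, 62, 89, 97, 108, 117, 126]
  SqiII (TGTAGTT, off=0): starts [26, 43, 51, 71, 79] → cuts [26, 43, 51, 71, 79]

All cut coordinates (distinct, sorted): [3, 9, 16, 22, 26, 39, 43, 51, 62, 71, 79, 89, 97, 108, 117, 126]

Fragment lengths:
  3→9: 6 bp
  9→16: 7 bp
  16→22: 6 bp
  22→26: 4 bp
  26→39: 13 bp
  39→43: 4 bp
  43→51: 8 bp
  51→62: 11 bp
  62→71: 9 bp
  71→79: 8 bp
  79→89: 10 bp
  89→97: 8 bp
  97→108: 11 bp
  108→117: 9 bp
  117→126: 9 bp
  126→3 (wrap): 135-126+3 = 12 bp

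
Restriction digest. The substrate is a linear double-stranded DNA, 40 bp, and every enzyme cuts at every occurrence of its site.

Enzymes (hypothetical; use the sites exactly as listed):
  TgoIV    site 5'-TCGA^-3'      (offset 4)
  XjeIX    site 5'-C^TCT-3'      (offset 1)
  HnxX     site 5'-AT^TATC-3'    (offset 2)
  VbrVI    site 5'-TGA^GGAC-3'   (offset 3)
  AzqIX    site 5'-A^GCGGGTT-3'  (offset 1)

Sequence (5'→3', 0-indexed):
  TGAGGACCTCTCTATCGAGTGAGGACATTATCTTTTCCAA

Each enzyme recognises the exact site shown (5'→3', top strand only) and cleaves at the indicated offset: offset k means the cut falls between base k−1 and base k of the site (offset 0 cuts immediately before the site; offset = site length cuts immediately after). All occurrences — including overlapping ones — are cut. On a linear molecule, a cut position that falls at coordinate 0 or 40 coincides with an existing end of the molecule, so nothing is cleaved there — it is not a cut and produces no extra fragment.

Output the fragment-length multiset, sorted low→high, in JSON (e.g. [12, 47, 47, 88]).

Scan for sites:
  TgoIV TCGA/4: at [14] ⇒ [18]
  XjeIX CTCT/1: at [7, 9] ⇒ [8, 10]
  HnxX ATTATC/2: at [26] ⇒ [28]
  VbrVI TGAGGAC/3: at [0, 19] ⇒ [3, 22]
  AzqIX (AGCGGGTT, off=1): no sites

Pooled cuts: [3, 8, 10, 18, 22, 28]

Fragments:
  [0,3): 3 bp
  [3,8): 5 bp
  [8,10): 2 bp
  [10,18): 8 bp
  [18,22): 4 bp
  [22,28): 6 bp
  [28,40): 12 bp

[2,3,4,5,6,8,12]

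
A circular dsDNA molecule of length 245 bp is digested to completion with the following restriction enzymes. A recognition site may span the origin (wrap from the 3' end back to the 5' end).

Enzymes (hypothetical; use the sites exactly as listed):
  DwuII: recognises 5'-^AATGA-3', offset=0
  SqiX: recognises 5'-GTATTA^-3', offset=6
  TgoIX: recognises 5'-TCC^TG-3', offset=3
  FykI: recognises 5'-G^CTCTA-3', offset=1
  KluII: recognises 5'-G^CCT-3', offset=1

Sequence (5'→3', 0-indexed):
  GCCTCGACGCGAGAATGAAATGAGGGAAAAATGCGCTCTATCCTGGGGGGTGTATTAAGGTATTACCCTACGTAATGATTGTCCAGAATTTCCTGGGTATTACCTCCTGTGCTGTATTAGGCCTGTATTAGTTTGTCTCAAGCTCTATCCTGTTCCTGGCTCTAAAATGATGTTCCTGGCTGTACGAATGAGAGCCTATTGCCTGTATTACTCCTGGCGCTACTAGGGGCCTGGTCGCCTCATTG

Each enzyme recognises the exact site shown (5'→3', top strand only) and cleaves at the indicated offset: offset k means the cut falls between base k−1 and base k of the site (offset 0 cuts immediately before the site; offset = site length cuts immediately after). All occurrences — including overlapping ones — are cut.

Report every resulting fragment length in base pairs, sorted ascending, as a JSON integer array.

[2,3,4,5,5,6,6,7,8,8,8,8,8,8,9,9,9,9,10,11,12,12,12,14,15,17,20]

Scan for sites:
  DwuII AATGA/0: at [13, 18, 73, 165, 186] ⇒ [13, 18, 73, 165, 186]
  SqiX GTATTA/6: at [51, 59, 96, 113, 124, 204] ⇒ [57, 65, 102, 119, 130, 210]
  TgoIX TCCTG/3: at [40, 90, 104, 147, 153, 173, 211] ⇒ [43, 93, 107, 150, 156, 176, 214]
  FykI GCTCTA/1: at [34, 141, 158] ⇒ [35, 142, 159]
  KluII GCCT/1: at [0, 120, 193, 200, 228, 236] ⇒ [1, 121, 194, 201, 229, 237]

All cut coordinates (distinct, sorted): [1, 13, 18, 35, 43, 57, 65, 73, 93, 102, 107, 119, 121, 130, 142, 150, 156, 159, 165, 176, 186, 194, 201, 210, 214, 229, 237]

Fragments:
  1→13: 12 bp
  13→18: 5 bp
  18→35: 17 bp
  35→43: 8 bp
  43→57: 14 bp
  57→65: 8 bp
  65→73: 8 bp
  73→93: 20 bp
  93→102: 9 bp
  102→107: 5 bp
  107→119: 12 bp
  119→121: 2 bp
  121→130: 9 bp
  130→142: 12 bp
  142→150: 8 bp
  150→156: 6 bp
  156→159: 3 bp
  159→165: 6 bp
  165→176: 11 bp
  176→186: 10 bp
  186→194: 8 bp
  194→201: 7 bp
  201→210: 9 bp
  210→214: 4 bp
  214→229: 15 bp
  229→237: 8 bp
  237→1 (wrap): 245-237+1 = 9 bp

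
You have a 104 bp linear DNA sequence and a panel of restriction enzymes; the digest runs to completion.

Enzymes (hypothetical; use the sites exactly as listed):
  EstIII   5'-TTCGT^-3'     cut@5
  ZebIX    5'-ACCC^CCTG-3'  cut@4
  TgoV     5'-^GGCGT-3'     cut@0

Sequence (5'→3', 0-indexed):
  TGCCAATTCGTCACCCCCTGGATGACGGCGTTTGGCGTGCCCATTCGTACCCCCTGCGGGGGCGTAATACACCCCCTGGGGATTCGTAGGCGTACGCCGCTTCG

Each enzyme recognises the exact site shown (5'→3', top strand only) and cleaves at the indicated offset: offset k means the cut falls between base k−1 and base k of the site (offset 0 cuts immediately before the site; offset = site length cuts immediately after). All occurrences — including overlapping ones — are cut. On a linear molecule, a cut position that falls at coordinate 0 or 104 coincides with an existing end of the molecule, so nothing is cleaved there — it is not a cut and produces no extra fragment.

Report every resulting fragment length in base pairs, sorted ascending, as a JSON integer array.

Per-enzyme occurrences:
  EstIII TTCGT/5: at [6, 43, 82] ⇒ [11, 48, 87]
  ZebIX ACCCCCTG/4: at [12, 48, 70] ⇒ [16, 52, 74]
  TgoV GGCGT/0: at [26, 33, 60, 88] ⇒ [26, 33, 60, 88]

Pooled cuts: [11, 16, 26, 33, 48, 52, 60, 74, 87, 88]

Fragments:
  [0,11): 11 bp
  [11,16): 5 bp
  [16,26): 10 bp
  [26,33): 7 bp
  [33,48): 15 bp
  [48,52): 4 bp
  [52,60): 8 bp
  [60,74): 14 bp
  [74,87): 13 bp
  [87,88): 1 bp
  [88,104): 16 bp

[1,4,5,7,8,10,11,13,14,15,16]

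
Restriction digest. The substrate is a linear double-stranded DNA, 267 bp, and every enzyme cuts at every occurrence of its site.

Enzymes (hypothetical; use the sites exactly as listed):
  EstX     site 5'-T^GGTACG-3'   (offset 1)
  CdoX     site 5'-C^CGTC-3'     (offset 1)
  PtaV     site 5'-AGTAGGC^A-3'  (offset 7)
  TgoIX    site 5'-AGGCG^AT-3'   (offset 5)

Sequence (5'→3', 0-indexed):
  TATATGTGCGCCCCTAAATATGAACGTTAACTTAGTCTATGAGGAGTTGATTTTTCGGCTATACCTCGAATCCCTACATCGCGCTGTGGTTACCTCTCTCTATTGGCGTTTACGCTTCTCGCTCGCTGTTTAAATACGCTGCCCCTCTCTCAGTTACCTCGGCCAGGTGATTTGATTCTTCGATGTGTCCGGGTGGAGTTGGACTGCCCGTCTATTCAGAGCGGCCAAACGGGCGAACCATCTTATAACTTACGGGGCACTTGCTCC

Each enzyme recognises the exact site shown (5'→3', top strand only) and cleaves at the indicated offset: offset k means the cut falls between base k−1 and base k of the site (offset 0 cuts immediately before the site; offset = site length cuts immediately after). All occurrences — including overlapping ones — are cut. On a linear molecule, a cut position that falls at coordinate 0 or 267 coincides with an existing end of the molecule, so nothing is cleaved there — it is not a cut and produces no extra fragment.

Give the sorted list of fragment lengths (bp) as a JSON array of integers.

Per-enzyme occurrences:
  EstX (TGGTACG, off=1): no sites
  CdoX (CCGTC, off=1): starts [207] → cuts [208]
  PtaV (AGTAGGCA, off=7): no sites
  TgoIX (AGGCGAT, off=5): no sites

Pooled cuts: [208]

Fragments:
  [0,208): 208 bp
  [208,267): 59 bp

[59,208]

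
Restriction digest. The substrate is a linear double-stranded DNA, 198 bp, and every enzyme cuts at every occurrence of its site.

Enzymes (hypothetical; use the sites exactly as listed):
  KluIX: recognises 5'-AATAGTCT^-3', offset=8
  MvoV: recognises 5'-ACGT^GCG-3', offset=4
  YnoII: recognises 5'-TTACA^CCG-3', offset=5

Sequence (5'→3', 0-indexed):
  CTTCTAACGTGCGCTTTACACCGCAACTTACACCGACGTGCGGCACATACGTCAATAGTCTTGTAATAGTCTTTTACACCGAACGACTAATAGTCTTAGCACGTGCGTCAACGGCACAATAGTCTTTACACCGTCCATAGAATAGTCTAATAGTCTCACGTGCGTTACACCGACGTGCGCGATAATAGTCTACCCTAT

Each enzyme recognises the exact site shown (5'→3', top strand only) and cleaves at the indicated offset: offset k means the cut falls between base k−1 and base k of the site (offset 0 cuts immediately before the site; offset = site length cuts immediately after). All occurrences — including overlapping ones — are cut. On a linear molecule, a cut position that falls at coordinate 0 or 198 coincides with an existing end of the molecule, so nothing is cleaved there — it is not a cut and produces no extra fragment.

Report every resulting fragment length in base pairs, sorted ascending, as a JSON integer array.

Scan for sites:
  KluIX AATAGTCT/8: at [53, 64, 88, 117, 140, 148, 183] ⇒ [61, 72, 96, 125, 148, 156, 191]
  MvoV ACGTGCG/4: at [6, 35, 100, 157, 172] ⇒ [10, 39, 104, 161, 176]
  YnoII TTACACCG/5: at [15, 27, 73, 125, 164] ⇒ [20, 32, 78, 130, 169]

All cut coordinates (distinct, sorted): [10, 20, 32, 39, 61, 72, 78, 96, 104, 125, 130, 148, 156, 161, 169, 176, 191]

Fragments:
  [0,10): 10 bp
  [10,20): 10 bp
  [20,32): 12 bp
  [32,39): 7 bp
  [39,61): 22 bp
  [61,72): 11 bp
  [72,78): 6 bp
  [78,96): 18 bp
  [96,104): 8 bp
  [104,125): 21 bp
  [125,130): 5 bp
  [130,148): 18 bp
  [148,156): 8 bp
  [156,161): 5 bp
  [161,169): 8 bp
  [169,176): 7 bp
  [176,191): 15 bp
  [191,198): 7 bp

[5,5,6,7,7,7,8,8,8,10,10,11,12,15,18,18,21,22]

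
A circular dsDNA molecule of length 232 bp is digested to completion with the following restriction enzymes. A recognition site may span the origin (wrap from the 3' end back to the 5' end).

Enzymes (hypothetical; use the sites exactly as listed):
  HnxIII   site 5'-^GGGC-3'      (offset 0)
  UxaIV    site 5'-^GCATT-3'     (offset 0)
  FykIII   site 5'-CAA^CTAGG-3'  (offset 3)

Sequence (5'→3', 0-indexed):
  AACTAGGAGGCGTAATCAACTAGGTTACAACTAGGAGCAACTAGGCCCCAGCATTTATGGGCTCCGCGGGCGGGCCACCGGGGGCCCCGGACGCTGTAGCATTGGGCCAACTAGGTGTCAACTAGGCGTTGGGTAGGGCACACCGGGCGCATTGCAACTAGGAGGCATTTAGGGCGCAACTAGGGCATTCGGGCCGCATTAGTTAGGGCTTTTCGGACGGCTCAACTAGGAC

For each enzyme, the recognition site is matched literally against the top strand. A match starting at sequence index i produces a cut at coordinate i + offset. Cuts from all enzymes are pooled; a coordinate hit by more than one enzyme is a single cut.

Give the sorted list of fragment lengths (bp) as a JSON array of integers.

[2,3,4,4,5,5,6,7,7,7,8,8,9,9,9,9,10,10,10,10,11,11,14,17,17,20]

Site scan:
  HnxIII GGGC/0: at [58, 67, 71, 81, 103, 135, 144, 171, 182, 190, 205] ⇒ [58, 67, 71, 81, 103, 135, 144, 171, 182, 190, 205]
  UxaIV GCATT/0: at [50, 98, 148, 164, 184, 195] ⇒ [50, 98, 148, 164, 184, 195]
  FykIII CAACTAGG/3: at [16, 27, 37, 107, 118, 154, 176, 222, 231] ⇒ [2, 19, 30, 40, 110, 121, 157, 179, 225]

Pooled cuts: [2, 19, 30, 40, 50, 58, 67, 71, 81, 98, 103, 110, 121, 135, 144, 148, 157, 164, 171, 179, 182, 184, 190, 195, 205, 225]

Fragment lengths:
  2→19: 17 bp
  19→30: 11 bp
  30→40: 10 bp
  40→50: 10 bp
  50→58: 8 bp
  58→67: 9 bp
  67→71: 4 bp
  71→81: 10 bp
  81→98: 17 bp
  98→103: 5 bp
  103→110: 7 bp
  110→121: 11 bp
  121→135: 14 bp
  135→144: 9 bp
  144→148: 4 bp
  148→157: 9 bp
  157→164: 7 bp
  164→171: 7 bp
  171→179: 8 bp
  179→182: 3 bp
  182→184: 2 bp
  184→190: 6 bp
  190→195: 5 bp
  195→205: 10 bp
  205→225: 20 bp
  225→2 (wrap): 232-225+2 = 9 bp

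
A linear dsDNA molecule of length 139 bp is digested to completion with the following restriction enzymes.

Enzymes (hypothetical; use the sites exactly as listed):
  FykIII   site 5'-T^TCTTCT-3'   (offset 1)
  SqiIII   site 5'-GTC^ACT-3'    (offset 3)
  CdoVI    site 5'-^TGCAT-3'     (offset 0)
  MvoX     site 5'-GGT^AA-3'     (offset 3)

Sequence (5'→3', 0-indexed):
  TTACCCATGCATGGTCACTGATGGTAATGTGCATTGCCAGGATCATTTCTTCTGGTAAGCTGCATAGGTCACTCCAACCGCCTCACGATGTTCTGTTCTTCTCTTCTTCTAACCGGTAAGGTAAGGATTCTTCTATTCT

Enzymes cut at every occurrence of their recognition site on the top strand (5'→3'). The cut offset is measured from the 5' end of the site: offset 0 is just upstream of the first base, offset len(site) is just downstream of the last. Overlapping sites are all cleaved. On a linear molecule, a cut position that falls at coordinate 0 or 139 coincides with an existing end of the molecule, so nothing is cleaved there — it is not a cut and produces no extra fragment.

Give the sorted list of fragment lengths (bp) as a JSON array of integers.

Site scan:
  FykIII (TTCTTCT, off=1): starts [46, 95, 103, 127] → cuts [47, 96, 104, 128]
  SqiIII (GTCACT, off=3): starts [13, 67] → cuts [16, 70]
  CdoVI (TGCAT, off=0): starts [7, 29, 60] → cuts [7, 29, 60]
  MvoX (GGTAA, off=3): starts [22, 53, 114, 119] → cuts [25, 56, 117, 122]

All cut coordinates (distinct, sorted): [7, 16, 25, 29, 47, 56, 60, 70, 96, 104, 117, 122, 128]

Fragments:
  [0,7): 7 bp
  [7,16): 9 bp
  [16,25): 9 bp
  [25,29): 4 bp
  [29,47): 18 bp
  [47,56): 9 bp
  [56,60): 4 bp
  [60,70): 10 bp
  [70,96): 26 bp
  [96,104): 8 bp
  [104,117): 13 bp
  [117,122): 5 bp
  [122,128): 6 bp
  [128,139): 11 bp

[4,4,5,6,7,8,9,9,9,10,11,13,18,26]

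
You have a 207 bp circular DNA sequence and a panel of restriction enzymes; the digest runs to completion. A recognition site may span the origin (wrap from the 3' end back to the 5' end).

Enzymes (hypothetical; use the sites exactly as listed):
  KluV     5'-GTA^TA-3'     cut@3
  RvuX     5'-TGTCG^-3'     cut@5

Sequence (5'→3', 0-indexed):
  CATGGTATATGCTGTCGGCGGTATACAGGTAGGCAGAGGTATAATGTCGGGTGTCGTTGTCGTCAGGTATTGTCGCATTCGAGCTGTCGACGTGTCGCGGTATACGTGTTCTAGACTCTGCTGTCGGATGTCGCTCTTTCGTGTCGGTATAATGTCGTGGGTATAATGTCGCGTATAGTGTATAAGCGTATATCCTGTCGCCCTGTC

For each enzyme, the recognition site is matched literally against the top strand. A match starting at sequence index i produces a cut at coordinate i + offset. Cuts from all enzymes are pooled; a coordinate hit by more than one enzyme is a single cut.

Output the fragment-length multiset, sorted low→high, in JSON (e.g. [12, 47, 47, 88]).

Site scan:
  KluV GTATA/3: at [4, 20, 38, 99, 146, 160, 172, 179, 187] ⇒ [7, 23, 41, 102, 149, 163, 175, 182, 190]
  RvuX TGTCG/5: at [12, 44, 51, 57, 70, 84, 92, 121, 128, 141, 152, 166, 195] ⇒ [17, 49, 56, 62, 75, 89, 97, 126, 133, 146, 157, 171, 200]

Pooled cuts: [7, 17, 23, 41, 49, 56, 62, 75, 89, 97, 102, 126, 133, 146, 149, 157, 163, 171, 175, 182, 190, 200]

Fragment lengths:
  7→17: 10 bp
  17→23: 6 bp
  23→41: 18 bp
  41→49: 8 bp
  49→56: 7 bp
  56→62: 6 bp
  62→75: 13 bp
  75→89: 14 bp
  89→97: 8 bp
  97→102: 5 bp
  102→126: 24 bp
  126→133: 7 bp
  133→146: 13 bp
  146→149: 3 bp
  149→157: 8 bp
  157→163: 6 bp
  163→171: 8 bp
  171→175: 4 bp
  175→182: 7 bp
  182→190: 8 bp
  190→200: 10 bp
  200→7 (wrap): 207-200+7 = 14 bp

[3,4,5,6,6,6,7,7,7,8,8,8,8,8,10,10,13,13,14,14,18,24]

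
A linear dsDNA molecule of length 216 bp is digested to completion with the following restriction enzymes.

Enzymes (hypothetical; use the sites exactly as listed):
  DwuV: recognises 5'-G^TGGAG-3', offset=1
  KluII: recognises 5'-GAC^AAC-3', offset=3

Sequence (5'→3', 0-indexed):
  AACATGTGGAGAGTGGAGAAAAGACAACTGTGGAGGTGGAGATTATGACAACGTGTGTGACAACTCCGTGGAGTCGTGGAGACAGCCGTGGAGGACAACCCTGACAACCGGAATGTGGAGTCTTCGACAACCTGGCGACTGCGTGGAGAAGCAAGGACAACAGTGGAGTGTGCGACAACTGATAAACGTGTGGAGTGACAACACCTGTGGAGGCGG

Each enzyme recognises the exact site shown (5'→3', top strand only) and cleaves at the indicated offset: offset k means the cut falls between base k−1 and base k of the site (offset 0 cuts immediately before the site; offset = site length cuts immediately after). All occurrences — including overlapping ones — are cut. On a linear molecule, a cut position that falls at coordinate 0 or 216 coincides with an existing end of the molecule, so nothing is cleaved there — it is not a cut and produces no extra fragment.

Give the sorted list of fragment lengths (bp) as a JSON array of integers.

Scan for sites:
  DwuV (GTGGAG, off=1): starts [5, 12, 29, 35, 67, 75, 87, 114, 142, 162, 189, 206] → cuts [6, 13, 30, 36, 68, 76, 88, 115, 143, 163, 190, 207]
  KluII (GACAAC, off=3): starts [22, 46, 58, 93, 102, 125, 155, 173, 196] → cuts [25, 49, 61, 96, 105, 128, 158, 176, 199]

All cut coordinates (distinct, sorted): [6, 13, 25, 30, 36, 49, 61, 68, 76, 88, 96, 105, 115, 128, 143, 158, 163, 176, 190, 199, 207]

Fragments:
  [0,6): 6 bp
  [6,13): 7 bp
  [13,25): 12 bp
  [25,30): 5 bp
  [30,36): 6 bp
  [36,49): 13 bp
  [49,61): 12 bp
  [61,68): 7 bp
  [68,76): 8 bp
  [76,88): 12 bp
  [88,96): 8 bp
  [96,105): 9 bp
  [105,115): 10 bp
  [115,128): 13 bp
  [128,143): 15 bp
  [143,158): 15 bp
  [158,163): 5 bp
  [163,176): 13 bp
  [176,190): 14 bp
  [190,199): 9 bp
  [199,207): 8 bp
  [207,216): 9 bp

[5,5,6,6,7,7,8,8,8,9,9,9,10,12,12,12,13,13,13,14,15,15]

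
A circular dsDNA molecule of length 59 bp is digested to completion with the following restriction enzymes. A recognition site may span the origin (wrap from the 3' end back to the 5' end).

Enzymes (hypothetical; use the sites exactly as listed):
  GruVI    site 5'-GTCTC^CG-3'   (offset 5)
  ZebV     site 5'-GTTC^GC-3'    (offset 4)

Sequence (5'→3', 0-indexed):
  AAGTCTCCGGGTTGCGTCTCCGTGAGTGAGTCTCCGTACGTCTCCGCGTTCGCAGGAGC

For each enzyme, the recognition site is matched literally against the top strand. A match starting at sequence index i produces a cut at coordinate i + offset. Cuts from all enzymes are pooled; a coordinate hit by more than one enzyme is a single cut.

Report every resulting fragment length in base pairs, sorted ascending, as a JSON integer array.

[7,10,13,14,15]

Site scan:
  GruVI (GTCTCCG, off=5): starts [2, 15, 29, 39] → cuts [7, 20, 34, 44]
  ZebV (GTTCGC, off=4): starts [47] → cuts [51]

Pooled cuts: [7, 20, 34, 44, 51]

Fragments:
  7→20: 13 bp
  20→34: 14 bp
  34→44: 10 bp
  44→51: 7 bp
  51→7 (wrap): 59-51+7 = 15 bp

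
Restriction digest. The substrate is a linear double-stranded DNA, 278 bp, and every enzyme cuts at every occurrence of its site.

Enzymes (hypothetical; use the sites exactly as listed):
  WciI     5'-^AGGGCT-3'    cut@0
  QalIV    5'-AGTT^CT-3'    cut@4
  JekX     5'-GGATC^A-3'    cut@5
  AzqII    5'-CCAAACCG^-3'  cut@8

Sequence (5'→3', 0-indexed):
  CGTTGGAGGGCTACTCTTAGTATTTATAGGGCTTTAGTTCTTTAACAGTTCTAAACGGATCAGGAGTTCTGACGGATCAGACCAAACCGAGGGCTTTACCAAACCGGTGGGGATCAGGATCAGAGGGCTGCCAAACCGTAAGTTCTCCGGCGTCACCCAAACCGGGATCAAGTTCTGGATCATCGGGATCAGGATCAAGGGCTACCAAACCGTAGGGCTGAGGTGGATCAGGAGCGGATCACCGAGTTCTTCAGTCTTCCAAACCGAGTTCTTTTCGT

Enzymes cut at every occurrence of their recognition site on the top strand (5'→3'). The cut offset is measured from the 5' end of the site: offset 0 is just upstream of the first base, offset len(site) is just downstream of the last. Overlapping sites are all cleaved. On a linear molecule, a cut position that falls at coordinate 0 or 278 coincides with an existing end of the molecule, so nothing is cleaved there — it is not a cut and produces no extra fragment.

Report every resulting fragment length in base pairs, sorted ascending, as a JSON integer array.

[1,1,2,4,5,5,6,6,6,6,7,7,8,8,9,9,10,11,11,11,11,12,15,15,16,17,18,20,21]

Site scan:
  WciI AGGGCT/0: at [6, 27, 89, 123, 197, 213] ⇒ [6, 27, 89, 123, 197, 213]
  QalIV AGTTCT/4: at [35, 46, 64, 140, 170, 244, 266] ⇒ [39, 50, 68, 144, 174, 248, 270]
  JekX GGATCA/5: at [56, 73, 110, 116, 164, 176, 185, 191, 224, 235] ⇒ [61, 78, 115, 121, 169, 181, 190, 196, 229, 240]
  AzqII CCAAACCG/8: at [81, 98, 130, 156, 204, 258] ⇒ [89, 106, 138, 164, 212, 266]

All cut coordinates (distinct, sorted): [6, 27, 39, 50, 61, 68, 78, 89, 106, 115, 121, 123, 138, 144, 164, 169, 174, 181, 190, 196, 197, 212, 213, 229, 240, 248, 266, 270]

Fragment lengths:
  [0,6): 6 bp
  [6,27): 21 bp
  [27,39): 12 bp
  [39,50): 11 bp
  [50,61): 11 bp
  [61,68): 7 bp
  [68,78): 10 bp
  [78,89): 11 bp
  [89,106): 17 bp
  [106,115): 9 bp
  [115,121): 6 bp
  [121,123): 2 bp
  [123,138): 15 bp
  [138,144): 6 bp
  [144,164): 20 bp
  [164,169): 5 bp
  [169,174): 5 bp
  [174,181): 7 bp
  [181,190): 9 bp
  [190,196): 6 bp
  [196,197): 1 bp
  [197,212): 15 bp
  [212,213): 1 bp
  [213,229): 16 bp
  [229,240): 11 bp
  [240,248): 8 bp
  [248,266): 18 bp
  [266,270): 4 bp
  [270,278): 8 bp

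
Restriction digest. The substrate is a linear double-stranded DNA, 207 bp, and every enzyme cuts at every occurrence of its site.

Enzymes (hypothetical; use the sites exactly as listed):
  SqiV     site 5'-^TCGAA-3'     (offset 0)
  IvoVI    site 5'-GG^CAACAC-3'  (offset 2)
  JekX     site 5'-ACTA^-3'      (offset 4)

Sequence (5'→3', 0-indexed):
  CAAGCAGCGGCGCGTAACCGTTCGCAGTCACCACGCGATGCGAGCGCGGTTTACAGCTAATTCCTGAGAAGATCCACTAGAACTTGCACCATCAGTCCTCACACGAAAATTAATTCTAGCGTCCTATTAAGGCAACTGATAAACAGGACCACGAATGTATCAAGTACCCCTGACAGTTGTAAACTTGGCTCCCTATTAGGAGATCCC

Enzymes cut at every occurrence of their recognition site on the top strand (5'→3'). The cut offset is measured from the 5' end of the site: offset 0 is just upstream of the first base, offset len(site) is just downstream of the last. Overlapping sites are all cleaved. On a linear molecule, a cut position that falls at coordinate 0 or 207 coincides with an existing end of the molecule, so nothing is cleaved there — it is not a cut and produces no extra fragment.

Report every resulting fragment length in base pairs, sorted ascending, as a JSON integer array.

Scan for sites:
  SqiV (TCGAA, off=0): no sites
  IvoVI (GGCAACAC, off=2): no sites
  JekX (ACTA, off=4): starts [75] → cuts [79]

Pooled cuts: [79]

Fragment lengths:
  [0,79): 79 bp
  [79,207): 128 bp

[79,128]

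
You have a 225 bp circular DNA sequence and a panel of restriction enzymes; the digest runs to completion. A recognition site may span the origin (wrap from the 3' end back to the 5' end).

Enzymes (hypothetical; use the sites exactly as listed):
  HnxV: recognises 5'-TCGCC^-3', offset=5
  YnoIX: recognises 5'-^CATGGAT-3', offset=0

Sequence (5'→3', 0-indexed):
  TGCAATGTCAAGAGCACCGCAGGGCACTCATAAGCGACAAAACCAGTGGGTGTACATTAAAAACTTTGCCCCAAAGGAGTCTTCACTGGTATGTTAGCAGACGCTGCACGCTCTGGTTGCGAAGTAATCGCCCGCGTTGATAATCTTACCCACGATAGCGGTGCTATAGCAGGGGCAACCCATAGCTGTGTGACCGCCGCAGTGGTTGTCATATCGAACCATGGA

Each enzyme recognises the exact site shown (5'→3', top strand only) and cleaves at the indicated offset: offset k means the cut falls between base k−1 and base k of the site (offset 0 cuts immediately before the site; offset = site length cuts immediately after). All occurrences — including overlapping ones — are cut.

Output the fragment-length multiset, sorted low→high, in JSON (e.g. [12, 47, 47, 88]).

[87,138]

Scan for sites:
  HnxV (TCGCC, off=5): starts [127] → cuts [132]
  YnoIX (CATGGAT, off=0): starts [219] → cuts [219]

All cut coordinates (distinct, sorted): [132, 219]

Fragment lengths:
  132→219: 87 bp
  219→132 (wrap): 225-219+132 = 138 bp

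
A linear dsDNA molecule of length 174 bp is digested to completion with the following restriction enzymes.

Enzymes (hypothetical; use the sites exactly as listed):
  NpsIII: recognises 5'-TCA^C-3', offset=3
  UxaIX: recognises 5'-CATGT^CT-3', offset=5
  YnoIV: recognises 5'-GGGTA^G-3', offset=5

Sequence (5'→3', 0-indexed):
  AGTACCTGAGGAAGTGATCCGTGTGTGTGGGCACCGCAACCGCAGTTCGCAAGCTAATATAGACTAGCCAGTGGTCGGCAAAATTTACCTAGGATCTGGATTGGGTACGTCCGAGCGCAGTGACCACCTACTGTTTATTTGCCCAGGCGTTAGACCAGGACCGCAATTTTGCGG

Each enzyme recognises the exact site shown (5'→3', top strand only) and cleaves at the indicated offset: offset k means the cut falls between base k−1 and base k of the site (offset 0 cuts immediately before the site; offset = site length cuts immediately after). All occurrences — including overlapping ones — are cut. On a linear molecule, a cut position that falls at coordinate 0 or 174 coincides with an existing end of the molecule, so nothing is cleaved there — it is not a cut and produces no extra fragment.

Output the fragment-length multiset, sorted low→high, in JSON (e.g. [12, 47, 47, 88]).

Site scan:
  NpsIII (TCAC, off=3): no sites
  UxaIX (CATGTCT, off=5): no sites
  YnoIV (GGGTAG, off=5): no sites

Pooled cuts: ∅

Fragments:
  no cuts → one linear fragment of 174 bp

[174]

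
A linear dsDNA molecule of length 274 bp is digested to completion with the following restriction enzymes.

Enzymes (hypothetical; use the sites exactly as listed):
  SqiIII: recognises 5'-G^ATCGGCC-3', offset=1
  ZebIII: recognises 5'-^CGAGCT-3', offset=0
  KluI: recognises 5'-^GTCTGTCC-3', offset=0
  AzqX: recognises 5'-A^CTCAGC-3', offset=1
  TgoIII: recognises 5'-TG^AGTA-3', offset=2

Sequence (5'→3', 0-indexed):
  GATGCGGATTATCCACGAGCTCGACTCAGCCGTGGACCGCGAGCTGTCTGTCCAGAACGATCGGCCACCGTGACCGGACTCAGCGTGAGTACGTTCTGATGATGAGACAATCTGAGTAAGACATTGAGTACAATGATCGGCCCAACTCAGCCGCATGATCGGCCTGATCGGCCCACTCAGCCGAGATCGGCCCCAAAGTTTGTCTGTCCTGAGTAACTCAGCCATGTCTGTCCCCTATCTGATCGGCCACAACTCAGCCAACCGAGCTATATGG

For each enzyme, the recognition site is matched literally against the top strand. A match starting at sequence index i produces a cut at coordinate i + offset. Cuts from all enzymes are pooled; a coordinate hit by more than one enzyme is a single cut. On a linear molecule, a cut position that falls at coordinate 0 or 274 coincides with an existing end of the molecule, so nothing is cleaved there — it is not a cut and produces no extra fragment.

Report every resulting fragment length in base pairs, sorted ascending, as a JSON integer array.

Per-enzyme occurrences:
  SqiIII GATCGGCC/1: at [58, 134, 156, 165, 184, 240] ⇒ [59, 135, 157, 166, 185, 241]
  ZebIII CGAGCT/0: at [15, 39, 262] ⇒ [15, 39, 262]
  KluI GTCTGTCC/0: at [45, 201, 225] ⇒ [45, 201, 225]
  AzqX ACTCAGC/1: at [23, 77, 144, 174, 215, 251] ⇒ [24, 78, 145, 175, 216, 252]
  TgoIII TGAGTA/2: at [85, 112, 124, 209] ⇒ [87, 114, 126, 211]

Pooled cuts: [15, 24, 39, 45, 59, 78, 87, 114, 126, 135, 145, 157, 166, 175, 185, 201, 211, 216, 225, 241, 252, 262]

Fragment lengths:
  [0,15): 15 bp
  [15,24): 9 bp
  [24,39): 15 bp
  [39,45): 6 bp
  [45,59): 14 bp
  [59,78): 19 bp
  [78,87): 9 bp
  [87,114): 27 bp
  [114,126): 12 bp
  [126,135): 9 bp
  [135,145): 10 bp
  [145,157): 12 bp
  [157,166): 9 bp
  [166,175): 9 bp
  [175,185): 10 bp
  [185,201): 16 bp
  [201,211): 10 bp
  [211,216): 5 bp
  [216,225): 9 bp
  [225,241): 16 bp
  [241,252): 11 bp
  [252,262): 10 bp
  [262,274): 12 bp

[5,6,9,9,9,9,9,9,10,10,10,10,11,12,12,12,14,15,15,16,16,19,27]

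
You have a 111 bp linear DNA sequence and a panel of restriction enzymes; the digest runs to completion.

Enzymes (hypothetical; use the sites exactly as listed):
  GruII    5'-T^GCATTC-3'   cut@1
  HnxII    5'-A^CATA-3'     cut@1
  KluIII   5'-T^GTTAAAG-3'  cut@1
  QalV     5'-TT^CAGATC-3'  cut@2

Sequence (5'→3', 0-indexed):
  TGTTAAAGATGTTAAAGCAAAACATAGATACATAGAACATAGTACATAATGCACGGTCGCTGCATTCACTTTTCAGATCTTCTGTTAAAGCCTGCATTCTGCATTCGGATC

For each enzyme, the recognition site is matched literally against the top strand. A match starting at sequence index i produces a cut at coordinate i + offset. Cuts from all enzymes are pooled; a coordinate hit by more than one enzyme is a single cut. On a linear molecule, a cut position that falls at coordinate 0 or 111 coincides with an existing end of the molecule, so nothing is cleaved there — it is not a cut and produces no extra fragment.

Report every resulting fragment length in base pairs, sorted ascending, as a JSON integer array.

Site scan:
  GruII (TGCATTC, off=1): starts [60, 92, 99] → cuts [61, 93, 100]
  HnxII (ACATA, off=1): starts [21, 29, 36, 43] → cuts [22, 30, 37, 44]
  KluIII (TGTTAAAG, off=1): starts [0, 9, 82] → cuts [1, 10, 83]
  QalV (TTCAGATC, off=2): starts [71] → cuts [73]

All cut coordinates (distinct, sorted): [1, 10, 22, 30, 37, 44, 61, 73, 83, 93, 100]

Fragments:
  [0,1): 1 bp
  [1,10): 9 bp
  [10,22): 12 bp
  [22,30): 8 bp
  [30,37): 7 bp
  [37,44): 7 bp
  [44,61): 17 bp
  [61,73): 12 bp
  [73,83): 10 bp
  [83,93): 10 bp
  [93,100): 7 bp
  [100,111): 11 bp

[1,7,7,7,8,9,10,10,11,12,12,17]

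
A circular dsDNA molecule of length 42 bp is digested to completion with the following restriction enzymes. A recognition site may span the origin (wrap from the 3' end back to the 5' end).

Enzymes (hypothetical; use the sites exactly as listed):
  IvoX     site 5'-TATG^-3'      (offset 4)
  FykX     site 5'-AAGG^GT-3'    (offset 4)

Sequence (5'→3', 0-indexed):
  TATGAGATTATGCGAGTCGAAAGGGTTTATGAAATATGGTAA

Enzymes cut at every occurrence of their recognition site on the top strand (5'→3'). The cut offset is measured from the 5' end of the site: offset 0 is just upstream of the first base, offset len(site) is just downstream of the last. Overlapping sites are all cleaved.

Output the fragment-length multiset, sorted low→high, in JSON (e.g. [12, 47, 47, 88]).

[7,7,8,8,12]

Site scan:
  IvoX (TATG, off=4): starts [0, 8, 27, 34] → cuts [4, 12, 31, 38]
  FykX (AAGGGT, off=4): starts [20] → cuts [24]

All cut coordinates (distinct, sorted): [4, 12, 24, 31, 38]

Fragment lengths:
  4→12: 8 bp
  12→24: 12 bp
  24→31: 7 bp
  31→38: 7 bp
  38→4 (wrap): 42-38+4 = 8 bp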